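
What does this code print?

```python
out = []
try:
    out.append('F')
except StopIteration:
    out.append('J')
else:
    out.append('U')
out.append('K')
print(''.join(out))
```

Execution trace: 'F' (try body, no exception) → 'U' (else) → 'K' (after the try/except). Output: FUK

Answer: FUK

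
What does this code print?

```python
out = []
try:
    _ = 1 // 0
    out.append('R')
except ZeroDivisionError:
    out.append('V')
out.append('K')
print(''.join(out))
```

Execution trace: 'V' (except ZeroDivisionError) → 'K' (after the try/except). Output: VK

Answer: VK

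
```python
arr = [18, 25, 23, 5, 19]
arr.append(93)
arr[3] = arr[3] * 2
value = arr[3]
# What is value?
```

Trace:
`arr = [18, 25, 23, 5, 19]` → arr = [18, 25, 23, 5, 19]
`arr.append(93)` → arr = [18, 25, 23, 5, 19, 93]
`arr[3] = arr[3] * 2` → arr = [18, 25, 23, 10, 19, 93]
`value = arr[3]` → value = 10
So value = 10

Answer: 10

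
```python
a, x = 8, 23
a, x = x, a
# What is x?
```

Trace:
`a, x = 8, 23` → a = 8; x = 23
`a, x = x, a` → a = 23; x = 8
So x = 8

Answer: 8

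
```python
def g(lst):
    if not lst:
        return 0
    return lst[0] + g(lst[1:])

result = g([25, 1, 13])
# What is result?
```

25 + 1 + 13 + 0 = 39

Answer: 39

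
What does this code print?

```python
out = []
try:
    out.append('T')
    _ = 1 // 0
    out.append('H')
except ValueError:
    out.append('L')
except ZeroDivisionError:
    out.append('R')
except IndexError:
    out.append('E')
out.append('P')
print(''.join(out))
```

Execution trace: 'T' (try body) → 'R' (except ZeroDivisionError) → 'P' (after the try/except). Output: TRP

Answer: TRP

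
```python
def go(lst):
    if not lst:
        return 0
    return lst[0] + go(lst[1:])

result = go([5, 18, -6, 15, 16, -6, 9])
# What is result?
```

5 + 18 + (-6) + 15 + 16 + (-6) + 9 + 0 = 51

Answer: 51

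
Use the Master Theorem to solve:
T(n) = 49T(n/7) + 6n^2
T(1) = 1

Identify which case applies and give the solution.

a=49, b=7, f(n)=6n^2. log_7(49) = 2. Since c=2 = 2, Case 2 applies: T(n) = Θ(n^log_b(a) · log n) = O(n^2 log n).

Answer: O(n^2 log n) - Case 2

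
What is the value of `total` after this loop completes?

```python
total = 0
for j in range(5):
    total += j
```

Sum of 0 to 4 = 10
`total` takes the values: 0 → 1 → 3 → 6 → 10

Answer: 10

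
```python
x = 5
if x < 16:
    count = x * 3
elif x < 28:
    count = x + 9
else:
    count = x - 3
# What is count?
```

Trace:
`x = 5` → x = 5
`if x < 16: ...` → x < 16 is True → count = 15
So count = 15

Answer: 15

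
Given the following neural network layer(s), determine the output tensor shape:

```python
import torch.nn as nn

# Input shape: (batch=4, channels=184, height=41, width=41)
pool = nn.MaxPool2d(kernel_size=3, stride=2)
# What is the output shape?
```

Input: (4, 184, 41, 41) -> Output: (4, 184, 20, 20)

Answer: (4, 184, 20, 20)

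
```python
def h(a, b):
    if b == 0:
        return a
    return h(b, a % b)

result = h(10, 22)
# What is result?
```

h(10, 22) -> h(22, 10) -> h(10, 2) -> h(2, 0) -> 2

Answer: 2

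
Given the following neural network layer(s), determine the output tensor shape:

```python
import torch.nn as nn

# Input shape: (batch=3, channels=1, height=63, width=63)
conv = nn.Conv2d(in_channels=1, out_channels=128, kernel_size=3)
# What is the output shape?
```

Input: (3, 1, 63, 63) -> Output: (3, 128, 61, 61)

Answer: (3, 128, 61, 61)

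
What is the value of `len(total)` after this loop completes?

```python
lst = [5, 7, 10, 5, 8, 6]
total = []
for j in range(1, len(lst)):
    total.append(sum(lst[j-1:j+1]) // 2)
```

Number of 2-element averages
`total` takes the values: [] → [6] → [6, 8] → [6, 8, 7] → [6, 8, 7, 6] → [6, 8, 7, 6, 7]
So `len(total)` = 5

Answer: 5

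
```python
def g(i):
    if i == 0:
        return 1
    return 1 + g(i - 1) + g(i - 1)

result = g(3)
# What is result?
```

g(i) = 1 + 2·g(i-1), g(0)=1. Closed form: (1+1)·2^3 - 1 = 15.

Answer: 15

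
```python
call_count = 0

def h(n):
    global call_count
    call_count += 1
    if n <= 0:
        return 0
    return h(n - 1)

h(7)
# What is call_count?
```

Linear recursion stepping by 1: 8 calls from n=7 down to ≤0.

Answer: 8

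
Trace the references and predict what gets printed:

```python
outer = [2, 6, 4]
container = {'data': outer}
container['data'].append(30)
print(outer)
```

Key concept: dict holds reference to list.
Step by step:
`outer = [2, 6, 4]` → outer = [2, 6, 4]
`container = {'data': outer}` → container = {'data': [2, 6, 4]}
`container['data'].append(30)` → outer = [2, 6, 4, 30]; container = {'data': [2, 6, 4, 30]}
`print(outer)` → prints [2, 6, 4, 30]

Answer: [2, 6, 4, 30]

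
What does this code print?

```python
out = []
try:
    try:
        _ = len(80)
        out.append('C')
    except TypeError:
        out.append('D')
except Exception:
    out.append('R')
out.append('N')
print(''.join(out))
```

Execution trace: 'D' (inner except TypeError) → 'N' (after the try/except). Output: DN

Answer: DN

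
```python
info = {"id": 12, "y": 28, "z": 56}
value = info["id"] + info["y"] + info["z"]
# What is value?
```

Trace:
`info = {"id": 12, "y": 28, "z": 56}` → info = {'id': 12, 'y': 28, 'z': 56}
`value = info["id"] + info["y"] + info["z"]` → value = 96
So value = 96

Answer: 96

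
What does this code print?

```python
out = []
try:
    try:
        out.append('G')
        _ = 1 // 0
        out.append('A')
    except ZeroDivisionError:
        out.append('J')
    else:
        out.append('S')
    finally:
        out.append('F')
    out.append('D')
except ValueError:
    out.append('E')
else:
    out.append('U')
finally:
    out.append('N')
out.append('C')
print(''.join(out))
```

Execution trace: 'G' (inner try body) → 'J' (inner except ZeroDivisionError) → 'F' (inner finally) → 'D' (try body, no exception) → 'U' (else) → 'N' (finally) → 'C' (after the try/except). Output: GJFDUNC

Answer: GJFDUNC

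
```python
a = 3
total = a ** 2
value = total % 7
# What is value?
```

Trace:
`a = 3` → a = 3
`total = a ** 2` → total = 9
`value = total % 7` → value = 2
So value = 2

Answer: 2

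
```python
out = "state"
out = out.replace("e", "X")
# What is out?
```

Trace:
`out = "state"` → out = 'state'
`out = out.replace("e", "X")` → out = 'statX'
So out = 'statX'

Answer: 'statX'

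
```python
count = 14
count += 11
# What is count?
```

Trace:
`count = 14` → count = 14
`count += 11` → count = 25
So count = 25

Answer: 25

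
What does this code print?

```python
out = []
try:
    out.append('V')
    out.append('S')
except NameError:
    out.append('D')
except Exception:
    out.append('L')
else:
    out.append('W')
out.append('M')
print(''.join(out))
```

Execution trace: 'V' (try body) → 'S' (try body, no exception) → 'W' (else) → 'M' (after the try/except). Output: VSWM

Answer: VSWM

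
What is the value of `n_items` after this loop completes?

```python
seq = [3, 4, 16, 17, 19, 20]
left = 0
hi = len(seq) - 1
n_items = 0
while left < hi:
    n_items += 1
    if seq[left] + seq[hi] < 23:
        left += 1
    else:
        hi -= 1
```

Steps to find pair summing to 23
`n_items` takes the values: 0 → 1 → 2 → 3 → 4 → 5

Answer: 5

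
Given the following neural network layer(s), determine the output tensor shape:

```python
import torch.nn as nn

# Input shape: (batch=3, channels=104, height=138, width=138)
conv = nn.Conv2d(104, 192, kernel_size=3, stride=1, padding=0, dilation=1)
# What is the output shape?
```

Input: (3, 104, 138, 138) -> Output: (3, 192, 136, 136)

Answer: (3, 192, 136, 136)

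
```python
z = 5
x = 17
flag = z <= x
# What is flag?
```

Trace:
`z = 5` → z = 5
`x = 17` → x = 17
`flag = z <= x` → flag = True
So flag = True

Answer: True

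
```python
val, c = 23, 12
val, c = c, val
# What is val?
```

Trace:
`val, c = 23, 12` → val = 23; c = 12
`val, c = c, val` → val = 12; c = 23
So val = 12

Answer: 12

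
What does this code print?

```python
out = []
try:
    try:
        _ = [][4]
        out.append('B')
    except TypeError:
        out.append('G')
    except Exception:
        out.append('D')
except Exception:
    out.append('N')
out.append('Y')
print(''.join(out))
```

Execution trace: 'D' (inner except Exception) → 'Y' (after the try/except). Output: DY

Answer: DY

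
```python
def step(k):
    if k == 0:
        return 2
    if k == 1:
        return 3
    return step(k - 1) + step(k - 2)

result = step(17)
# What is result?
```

Build up from base cases: step(0)=2, step(1)=3, step(2)=5, step(3)=8, step(4)=13, step(5)=21, step(6)=34, ..., step(17)=6765

Answer: 6765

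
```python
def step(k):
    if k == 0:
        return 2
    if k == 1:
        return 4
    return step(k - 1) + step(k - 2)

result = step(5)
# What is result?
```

Build up from base cases: step(0)=2, step(1)=4, step(2)=6, step(3)=10, step(4)=16, step(5)=26

Answer: 26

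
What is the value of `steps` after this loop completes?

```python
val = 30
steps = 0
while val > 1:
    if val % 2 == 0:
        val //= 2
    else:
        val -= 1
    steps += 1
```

Steps to reduce 30 to 1
`steps` takes the values: 0 → 1 → 2 → 3 → 4 → 5 → 6 → 7

Answer: 7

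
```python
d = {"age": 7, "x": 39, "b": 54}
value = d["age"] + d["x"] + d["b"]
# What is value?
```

Trace:
`d = {"age": 7, "x": 39, "b": 54}` → d = {'age': 7, 'x': 39, 'b': 54}
`value = d["age"] + d["x"] + d["b"]` → value = 100
So value = 100

Answer: 100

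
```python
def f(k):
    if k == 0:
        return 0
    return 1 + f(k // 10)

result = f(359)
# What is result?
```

Count of digits of 359: 3

Answer: 3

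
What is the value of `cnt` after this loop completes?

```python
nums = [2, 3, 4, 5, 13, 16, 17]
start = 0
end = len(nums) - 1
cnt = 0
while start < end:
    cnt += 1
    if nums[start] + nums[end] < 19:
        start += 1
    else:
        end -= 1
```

Steps to find pair summing to 19
`cnt` takes the values: 0 → 1 → 2 → 3 → 4 → 5 → 6

Answer: 6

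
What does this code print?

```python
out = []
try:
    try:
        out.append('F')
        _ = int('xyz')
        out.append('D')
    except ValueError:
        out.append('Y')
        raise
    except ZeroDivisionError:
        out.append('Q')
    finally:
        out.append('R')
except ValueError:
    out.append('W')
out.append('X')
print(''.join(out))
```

Execution trace: 'F' (inner try body) → 'Y' (inner except ValueError) → 'R' (inner finally) → 'W' (outer except ValueError) → 'X' (after the try/except). Output: FYRWX

Answer: FYRWX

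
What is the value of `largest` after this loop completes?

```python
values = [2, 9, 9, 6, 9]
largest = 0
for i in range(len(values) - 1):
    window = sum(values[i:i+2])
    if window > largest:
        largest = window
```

Max sum of 2-element window in [2, 9, 9, 6, 9]
`largest` takes the values: 0 → 11 → 18

Answer: 18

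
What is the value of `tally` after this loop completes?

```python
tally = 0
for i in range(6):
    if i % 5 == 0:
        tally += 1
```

Count numbers divisible by 5 in range(6)
`tally` takes the values: 0 → 1 → 2

Answer: 2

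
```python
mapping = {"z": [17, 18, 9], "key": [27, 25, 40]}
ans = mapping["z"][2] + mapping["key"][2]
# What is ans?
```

Trace:
`mapping = {"z": [17, 18, 9], "key": [27, 25, 40]}` → mapping = {'z': [17, 18, 9], 'key': [27, 25, 40]}
`ans = mapping["z"][2] + mapping["key"][2]` → ans = 49
So ans = 49

Answer: 49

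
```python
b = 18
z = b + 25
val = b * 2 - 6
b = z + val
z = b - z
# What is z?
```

Trace:
`b = 18` → b = 18
`z = b + 25` → z = 43
`val = b * 2 - 6` → val = 30
`b = z + val` → b = 73
`z = b - z` → z = 30
So z = 30

Answer: 30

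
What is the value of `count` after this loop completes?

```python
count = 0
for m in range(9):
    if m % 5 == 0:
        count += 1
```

Count numbers divisible by 5 in range(9)
`count` takes the values: 0 → 1 → 2

Answer: 2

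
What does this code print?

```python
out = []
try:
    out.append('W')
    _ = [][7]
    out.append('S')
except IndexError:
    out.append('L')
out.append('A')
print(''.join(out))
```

Execution trace: 'W' (try body) → 'L' (except IndexError) → 'A' (after the try/except). Output: WLA

Answer: WLA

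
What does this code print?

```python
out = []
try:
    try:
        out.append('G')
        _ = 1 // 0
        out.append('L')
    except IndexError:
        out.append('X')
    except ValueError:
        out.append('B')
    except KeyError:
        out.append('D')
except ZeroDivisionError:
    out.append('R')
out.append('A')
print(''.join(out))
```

Execution trace: 'G' (try body) → 'R' (outer except ZeroDivisionError) → 'A' (after the try/except). Output: GRA

Answer: GRA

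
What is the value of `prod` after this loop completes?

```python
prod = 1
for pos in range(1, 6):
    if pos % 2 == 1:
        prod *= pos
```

Product of odd numbers 1 to 5
`prod` takes the values: 1 → 3 → 15

Answer: 15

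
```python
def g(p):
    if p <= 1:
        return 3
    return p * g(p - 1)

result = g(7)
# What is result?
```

g(7) = 7 * 6 * 5 * 4 * 3 * 2 * 3 = 15120

Answer: 15120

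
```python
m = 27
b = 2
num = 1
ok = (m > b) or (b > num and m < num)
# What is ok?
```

Trace:
`m = 27` → m = 27
`b = 2` → b = 2
`num = 1` → num = 1
`ok = (m > b) or (b > num and m < num)` → ok = True
So ok = True

Answer: True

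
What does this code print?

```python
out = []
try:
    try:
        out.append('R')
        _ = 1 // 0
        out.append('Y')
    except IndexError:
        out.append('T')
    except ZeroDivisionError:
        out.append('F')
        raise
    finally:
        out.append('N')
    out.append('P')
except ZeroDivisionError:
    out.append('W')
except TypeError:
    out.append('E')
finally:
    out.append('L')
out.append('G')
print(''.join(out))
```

Execution trace: 'R' (inner try body) → 'F' (inner except ZeroDivisionError) → 'N' (inner finally) → 'W' (except ZeroDivisionError) → 'L' (finally) → 'G' (after the try/except). Output: RFNWLG

Answer: RFNWLG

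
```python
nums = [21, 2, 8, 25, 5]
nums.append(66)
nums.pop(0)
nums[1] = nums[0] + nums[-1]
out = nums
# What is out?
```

Trace:
`nums = [21, 2, 8, 25, 5]` → nums = [21, 2, 8, 25, 5]
`nums.append(66)` → nums = [21, 2, 8, 25, 5, 66]
`nums.pop(0)` → nums = [2, 8, 25, 5, 66]
`nums[1] = nums[0] + nums[-1]` → nums = [2, 68, 25, 5, 66]
`out = nums` → out = [2, 68, 25, 5, 66]
So out = [2, 68, 25, 5, 66]

Answer: [2, 68, 25, 5, 66]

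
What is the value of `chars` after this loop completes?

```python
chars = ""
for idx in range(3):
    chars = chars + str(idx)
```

Concatenate digits 0 to 2
`chars` takes the values: "" → "0" → "01" → "012"

Answer: "012"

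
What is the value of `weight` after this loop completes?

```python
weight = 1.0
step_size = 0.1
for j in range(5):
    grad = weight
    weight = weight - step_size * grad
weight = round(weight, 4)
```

Gradient descent: w = 1.0 * (1 - 0.1)^5
`weight` takes the values: 1.0 → 0.9 → 0.81 → 0.729 → 0.6561 → 0.59049 → 0.5905

Answer: 0.5905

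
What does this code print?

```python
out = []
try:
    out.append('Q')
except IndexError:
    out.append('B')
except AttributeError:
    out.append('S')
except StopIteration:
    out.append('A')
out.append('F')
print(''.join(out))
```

Execution trace: 'Q' (try body, no exception) → 'F' (after the try/except). Output: QF

Answer: QF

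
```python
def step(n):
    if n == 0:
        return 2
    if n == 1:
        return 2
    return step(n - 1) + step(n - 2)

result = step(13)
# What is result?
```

Build up from base cases: step(0)=2, step(1)=2, step(2)=4, step(3)=6, step(4)=10, step(5)=16, step(6)=26, ..., step(13)=754

Answer: 754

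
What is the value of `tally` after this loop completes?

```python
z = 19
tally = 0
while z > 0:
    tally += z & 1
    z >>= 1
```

Count set bits in 19 (binary: 0b10011)
`tally` takes the values: 0 → 1 → 2 → 3

Answer: 3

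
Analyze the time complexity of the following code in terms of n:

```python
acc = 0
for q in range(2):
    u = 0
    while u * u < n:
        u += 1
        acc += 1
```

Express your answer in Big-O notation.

Each loop level contributes: 1 × √n. Multiplying the contributions gives O(√n).

Answer: O(√n)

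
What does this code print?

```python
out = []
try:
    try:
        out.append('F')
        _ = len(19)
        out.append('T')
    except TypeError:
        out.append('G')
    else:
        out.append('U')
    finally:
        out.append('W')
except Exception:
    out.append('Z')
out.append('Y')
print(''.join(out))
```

Execution trace: 'F' (inner try body) → 'G' (inner except TypeError) → 'W' (inner finally) → 'Y' (after the try/except). Output: FGWY

Answer: FGWY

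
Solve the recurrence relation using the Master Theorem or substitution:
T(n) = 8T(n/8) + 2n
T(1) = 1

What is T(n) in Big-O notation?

By Master Theorem: a=8, b=8, f(n)=2n. Since log_8(8) = 1 and f(n) = Θ(n^1), Case 2 applies. T(n) = O(n log n).

Answer: O(n log n)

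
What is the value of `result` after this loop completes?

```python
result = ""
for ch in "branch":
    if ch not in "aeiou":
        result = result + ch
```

Remove vowels from 'branch'
`result` takes the values: "" → "b" → "br" → "brn" → "brnc" → "brnch"

Answer: "brnch"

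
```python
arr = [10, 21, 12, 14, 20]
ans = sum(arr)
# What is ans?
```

Trace:
`arr = [10, 21, 12, 14, 20]` → arr = [10, 21, 12, 14, 20]
`ans = sum(arr)` → ans = 77
So ans = 77

Answer: 77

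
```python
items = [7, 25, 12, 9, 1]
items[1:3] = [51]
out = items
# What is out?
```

Trace:
`items = [7, 25, 12, 9, 1]` → items = [7, 25, 12, 9, 1]
`items[1:3] = [51]` → items = [7, 51, 9, 1]
`out = items` → out = [7, 51, 9, 1]
So out = [7, 51, 9, 1]

Answer: [7, 51, 9, 1]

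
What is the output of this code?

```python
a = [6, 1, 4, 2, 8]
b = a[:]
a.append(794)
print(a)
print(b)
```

Key concept: slice [:] creates copy.
Step by step:
`a = [6, 1, 4, 2, 8]` → a = [6, 1, 4, 2, 8]
`b = a[:]` → b = [6, 1, 4, 2, 8]
`a.append(794)` → a = [6, 1, 4, 2, 8, 794]
`print(a)` → prints [6, 1, 4, 2, 8, 794]
`print(b)` → prints [6, 1, 4, 2, 8]

Answer:
[6, 1, 4, 2, 8, 794]
[6, 1, 4, 2, 8]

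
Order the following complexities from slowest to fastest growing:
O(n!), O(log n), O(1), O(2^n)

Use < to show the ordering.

Ordered by growth rate: O(1) < O(log n) < O(2^n) < O(n!)

Answer: O(1) < O(log n) < O(2^n) < O(n!)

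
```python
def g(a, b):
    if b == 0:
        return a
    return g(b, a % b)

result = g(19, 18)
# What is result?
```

g(19, 18) -> g(18, 1) -> g(1, 0) -> 1

Answer: 1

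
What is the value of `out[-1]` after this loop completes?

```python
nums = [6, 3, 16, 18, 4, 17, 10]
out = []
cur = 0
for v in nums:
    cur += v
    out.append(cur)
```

Cumulative sum ends at 74
`out` takes the values: [] → [6] → [6, 9] → [6, 9, 25] → [6, 9, 25, 43] → [6, 9, 25, 43, 47] → [6, 9, 25, 43, 47, 64] → [6, 9, 25, 43, 47, 64, 74]
So `out[-1]` = 74

Answer: 74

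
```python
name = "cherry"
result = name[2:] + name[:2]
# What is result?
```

Trace:
`name = "cherry"` → name = 'cherry'
`result = name[2:] + name[:2]` → result = 'errych'
So result = 'errych'

Answer: 'errych'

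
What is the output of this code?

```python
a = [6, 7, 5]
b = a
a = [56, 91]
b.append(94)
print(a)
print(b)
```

Key concept: rebinding vs mutation: a is rebound to a new list, b still points at the original.
Step by step:
`a = [6, 7, 5]` → a = [6, 7, 5]
`b = a` → b = [6, 7, 5] (same object as a)
`a = [56, 91]` → a = [56, 91]
`b.append(94)` → b = [6, 7, 5, 94]
`print(a)` → prints [56, 91]
`print(b)` → prints [6, 7, 5, 94]

Answer:
[56, 91]
[6, 7, 5, 94]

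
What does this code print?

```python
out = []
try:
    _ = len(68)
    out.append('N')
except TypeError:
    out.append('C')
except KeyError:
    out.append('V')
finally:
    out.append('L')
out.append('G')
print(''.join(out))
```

Execution trace: 'C' (except TypeError) → 'L' (finally) → 'G' (after the try/except). Output: CLG

Answer: CLG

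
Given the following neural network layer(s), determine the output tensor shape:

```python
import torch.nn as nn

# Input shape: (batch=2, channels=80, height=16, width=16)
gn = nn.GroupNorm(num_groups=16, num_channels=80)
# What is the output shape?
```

Input: (2, 80, 16, 16) -> Output: (2, 80, 16, 16)

Answer: (2, 80, 16, 16)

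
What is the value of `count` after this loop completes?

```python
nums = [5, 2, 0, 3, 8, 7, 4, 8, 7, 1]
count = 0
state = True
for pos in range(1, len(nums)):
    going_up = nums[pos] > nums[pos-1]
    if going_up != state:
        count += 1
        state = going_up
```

Count direction changes in [5, 2, 0, 3, 8, 7, 4, 8, 7, 1]
`count` takes the values: 0 → 1 → 2 → 3 → 4 → 5

Answer: 5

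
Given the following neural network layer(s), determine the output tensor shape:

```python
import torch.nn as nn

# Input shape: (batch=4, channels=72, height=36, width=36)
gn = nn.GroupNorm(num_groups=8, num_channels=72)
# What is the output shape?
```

Input: (4, 72, 36, 36) -> Output: (4, 72, 36, 36)

Answer: (4, 72, 36, 36)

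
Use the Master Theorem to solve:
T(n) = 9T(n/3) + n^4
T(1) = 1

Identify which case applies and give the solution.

a=9, b=3, f(n)=n^4. log_3(9) = 2. Since c=4 > 2 and the regularity condition holds (9(n/3)^4 = (9/3^4)n^4 with 9/3^4 < 1), Case 3 applies: T(n) = Θ(f(n)) = O(n^4).

Answer: O(n^4) - Case 3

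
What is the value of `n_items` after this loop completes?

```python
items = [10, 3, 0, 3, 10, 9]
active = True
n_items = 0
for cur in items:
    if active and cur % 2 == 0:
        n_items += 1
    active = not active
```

Count even values at even positions
`n_items` takes the values: 0 → 1 → 2 → 3

Answer: 3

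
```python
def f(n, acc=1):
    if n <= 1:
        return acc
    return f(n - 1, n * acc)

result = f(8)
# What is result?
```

Accumulator trace (n, acc): (8, 1) -> (7, 8) -> (6, 56) -> (5, 336) -> (4, 1680) -> (3, 6720) -> (2, 20160) -> (1, 40320) -> return 40320

Answer: 40320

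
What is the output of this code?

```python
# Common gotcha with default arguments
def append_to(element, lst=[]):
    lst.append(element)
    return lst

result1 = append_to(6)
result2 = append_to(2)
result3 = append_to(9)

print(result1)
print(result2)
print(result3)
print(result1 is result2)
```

Key concept: mutable default argument gotcha.
Step by step:
`result1 = append_to(6)` → result1 = [6]
`result2 = append_to(2)` → result1 = [6, 2] (same object as result2); result2 = [6, 2] (same object as result1)
`result3 = append_to(9)` → result1 = [6, 2, 9] (same object as result2, result3); result2 = [6, 2, 9] (same object as result1, result3); result3 = [6, 2, 9] (same object as result1, result2)
`print(result1)` → prints [6, 2, 9]
`print(result2)` → prints [6, 2, 9]
`print(result3)` → prints [6, 2, 9]
`print(result1 is result2)` → prints True

Answer:
[6, 2, 9]
[6, 2, 9]
[6, 2, 9]
True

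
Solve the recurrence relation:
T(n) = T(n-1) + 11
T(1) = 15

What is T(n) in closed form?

Unrolling: T(n) = T(1) + 11·(n-1) = 15 + 11(n-1) = 11n + 4.

Answer: T(n) = 11n + 4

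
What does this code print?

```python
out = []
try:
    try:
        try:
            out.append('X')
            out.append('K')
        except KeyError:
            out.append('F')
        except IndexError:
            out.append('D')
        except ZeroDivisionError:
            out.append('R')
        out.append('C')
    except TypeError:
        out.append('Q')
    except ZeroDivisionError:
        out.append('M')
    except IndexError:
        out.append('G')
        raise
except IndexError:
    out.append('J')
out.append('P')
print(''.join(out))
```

Execution trace: 'X' (inner try body) → 'K' (inner try body, no exception) → 'C' (try body, no exception) → 'P' (after the try/except). Output: XKCP

Answer: XKCP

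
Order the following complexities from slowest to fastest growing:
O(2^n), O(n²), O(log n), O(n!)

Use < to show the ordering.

Ordered by growth rate: O(log n) < O(n²) < O(2^n) < O(n!)

Answer: O(log n) < O(n²) < O(2^n) < O(n!)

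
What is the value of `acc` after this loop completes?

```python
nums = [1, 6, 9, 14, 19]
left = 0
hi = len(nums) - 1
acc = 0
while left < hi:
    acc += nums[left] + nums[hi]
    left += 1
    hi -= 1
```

Sum of pairs from ends
`acc` takes the values: 0 → 20 → 40

Answer: 40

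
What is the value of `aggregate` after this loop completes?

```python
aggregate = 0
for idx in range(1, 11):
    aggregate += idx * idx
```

Sum of squares 1² to 10² = 385
`aggregate` takes the values: 0 → 1 → 5 → 14 → 30 → 55 → 91 → 140 → 204 → 285 → 385

Answer: 385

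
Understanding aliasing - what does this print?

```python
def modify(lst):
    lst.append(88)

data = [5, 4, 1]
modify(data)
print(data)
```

Key concept: function modifies passed list.
Step by step:
`data = [5, 4, 1]` → data = [5, 4, 1]
`modify(data)` → data = [5, 4, 1, 88]
`print(data)` → prints [5, 4, 1, 88]

Answer: [5, 4, 1, 88]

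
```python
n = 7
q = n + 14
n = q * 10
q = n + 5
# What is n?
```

Trace:
`n = 7` → n = 7
`q = n + 14` → q = 21
`n = q * 10` → n = 210
`q = n + 5` → q = 215
So n = 210

Answer: 210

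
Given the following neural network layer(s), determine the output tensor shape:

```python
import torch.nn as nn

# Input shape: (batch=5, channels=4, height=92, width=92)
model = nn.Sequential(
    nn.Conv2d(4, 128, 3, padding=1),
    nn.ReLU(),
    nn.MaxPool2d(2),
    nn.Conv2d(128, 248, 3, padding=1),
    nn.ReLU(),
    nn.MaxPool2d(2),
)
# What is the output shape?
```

Input: (5, 4, 92, 92) -> after first Conv2d: (5, 128, 92, 92) -> after first MaxPool2d: (5, 128, 46, 46) -> after second Conv2d: (5, 248, 46, 46) -> Output: (5, 248, 23, 23)

Answer: (5, 248, 23, 23)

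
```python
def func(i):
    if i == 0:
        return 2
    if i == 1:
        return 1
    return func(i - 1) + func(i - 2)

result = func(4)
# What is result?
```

Build up from base cases: func(0)=2, func(1)=1, func(2)=3, func(3)=4, func(4)=7

Answer: 7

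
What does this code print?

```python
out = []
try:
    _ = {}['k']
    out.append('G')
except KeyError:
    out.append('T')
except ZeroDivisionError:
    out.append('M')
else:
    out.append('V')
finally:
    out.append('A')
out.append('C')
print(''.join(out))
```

Execution trace: 'T' (except KeyError) → 'A' (finally) → 'C' (after the try/except). Output: TAC

Answer: TAC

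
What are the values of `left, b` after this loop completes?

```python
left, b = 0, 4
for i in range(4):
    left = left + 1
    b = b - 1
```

left goes 0→4, b goes 4→0
`left, b` takes the values: (0, 4) → (1, 4) → (1, 3) → (2, 3) → (2, 2) → (3, 2) → (3, 1) → (4, 1) → (4, 0)

Answer: 4, 0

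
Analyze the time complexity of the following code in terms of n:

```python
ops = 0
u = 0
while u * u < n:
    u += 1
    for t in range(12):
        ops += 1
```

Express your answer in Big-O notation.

Each loop level contributes: √n × 1. Multiplying the contributions gives O(√n).

Answer: O(√n)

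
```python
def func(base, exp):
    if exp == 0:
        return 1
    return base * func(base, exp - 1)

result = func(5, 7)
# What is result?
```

func(5, 7) = 5 * 5 * 5 * 5 * 5 * 5 * 5 = 78125

Answer: 78125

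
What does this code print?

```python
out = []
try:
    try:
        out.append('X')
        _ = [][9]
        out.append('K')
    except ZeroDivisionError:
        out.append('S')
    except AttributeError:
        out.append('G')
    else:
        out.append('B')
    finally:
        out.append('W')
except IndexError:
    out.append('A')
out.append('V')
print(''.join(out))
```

Execution trace: 'X' (try body) → 'W' (finally) → 'A' (outer except IndexError) → 'V' (after the try/except). Output: XWAV

Answer: XWAV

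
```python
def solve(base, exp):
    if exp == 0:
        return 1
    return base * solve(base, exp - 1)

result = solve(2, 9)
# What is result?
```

solve(2, 9) = 2 * 2 * 2 * 2 * 2 * 2 * 2 * 2 * 2 = 512

Answer: 512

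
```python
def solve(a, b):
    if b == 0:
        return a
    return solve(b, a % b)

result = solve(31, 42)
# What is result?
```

solve(31, 42) -> solve(42, 31) -> solve(31, 11) -> solve(11, 9) -> solve(9, 2) -> solve(2, 1) -> solve(1, 0) -> 1

Answer: 1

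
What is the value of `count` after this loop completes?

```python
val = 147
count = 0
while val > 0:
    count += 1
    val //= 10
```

Count digits by repeated division by 10
`count` takes the values: 0 → 1 → 2 → 3

Answer: 3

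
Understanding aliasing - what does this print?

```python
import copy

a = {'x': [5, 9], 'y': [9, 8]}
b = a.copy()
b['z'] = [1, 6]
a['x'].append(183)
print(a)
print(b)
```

Key concept: shallow copy of dict with mutable values.
Step by step:
`a = {'x': [5, 9], 'y': [9, 8]}` → a = {'x': [5, 9], 'y': [9, 8]}
`b = a.copy()` → b = {'x': [5, 9], 'y': [9, 8]}
`b['z'] = [1, 6]` → b = {'x': [5, 9], 'y': [9, 8], 'z': [1, 6]}
`a['x'].append(183)` → a = {'x': [5, 9, 183], 'y': [9, 8]}; b = {'x': [5, 9, 183], 'y': [9, 8], 'z': [1, 6]}
`print(a)` → prints {'x': [5, 9, 183], 'y': [9, 8]}
`print(b)` → prints {'x': [5, 9, 183], 'y': [9, 8], 'z': [1, 6]}

Answer:
{'x': [5, 9, 183], 'y': [9, 8]}
{'x': [5, 9, 183], 'y': [9, 8], 'z': [1, 6]}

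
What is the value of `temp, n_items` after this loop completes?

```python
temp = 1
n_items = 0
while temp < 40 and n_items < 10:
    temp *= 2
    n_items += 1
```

Double until >= 40 or 10 iterations
`temp, n_items` takes the values: (1, 0) → (2, 0) → (2, 1) → (4, 1) → (4, 2) → (8, 2) → (8, 3) → (16, 3) → (16, 4) → (32, 4) → (32, 5) → (64, 5) → (64, 6)

Answer: 64, 6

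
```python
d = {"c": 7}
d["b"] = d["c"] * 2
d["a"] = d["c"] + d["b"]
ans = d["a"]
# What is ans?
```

Trace:
`d = {"c": 7}` → d = {'c': 7}
`d["b"] = d["c"] * 2` → d = {'c': 7, 'b': 14}
`d["a"] = d["c"] + d["b"]` → d = {'c': 7, 'b': 14, 'a': 21}
`ans = d["a"]` → ans = 21
So ans = 21

Answer: 21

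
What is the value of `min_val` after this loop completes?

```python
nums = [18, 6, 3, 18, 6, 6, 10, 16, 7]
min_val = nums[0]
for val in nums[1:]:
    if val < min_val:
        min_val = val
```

Minimum of [18, 6, 3, 18, 6, 6, 10, 16, 7]
`min_val` takes the values: 18 → 6 → 3

Answer: 3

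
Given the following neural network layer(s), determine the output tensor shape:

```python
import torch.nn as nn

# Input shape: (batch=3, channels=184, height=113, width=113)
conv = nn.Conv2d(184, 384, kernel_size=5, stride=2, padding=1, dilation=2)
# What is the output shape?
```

Input: (3, 184, 113, 113) -> Output: (3, 384, 54, 54)

Answer: (3, 384, 54, 54)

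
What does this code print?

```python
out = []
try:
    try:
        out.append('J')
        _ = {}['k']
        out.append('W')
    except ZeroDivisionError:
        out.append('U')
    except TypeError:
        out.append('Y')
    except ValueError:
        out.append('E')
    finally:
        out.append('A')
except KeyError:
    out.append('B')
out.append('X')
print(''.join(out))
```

Execution trace: 'J' (try body) → 'A' (finally) → 'B' (outer except KeyError) → 'X' (after the try/except). Output: JABX

Answer: JABX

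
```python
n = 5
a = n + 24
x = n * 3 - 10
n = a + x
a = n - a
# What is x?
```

Trace:
`n = 5` → n = 5
`a = n + 24` → a = 29
`x = n * 3 - 10` → x = 5
`n = a + x` → n = 34
`a = n - a` → a = 5
So x = 5

Answer: 5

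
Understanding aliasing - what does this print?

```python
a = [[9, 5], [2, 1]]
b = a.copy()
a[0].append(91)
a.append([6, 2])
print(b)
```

Key concept: shallow copy with nested lists.
Step by step:
`a = [[9, 5], [2, 1]]` → a = [[9, 5], [2, 1]]
`b = a.copy()` → b = [[9, 5], [2, 1]]
`a[0].append(91)` → a = [[9, 5, 91], [2, 1]]; b = [[9, 5, 91], [2, 1]]
`a.append([6, 2])` → a = [[9, 5, 91], [2, 1], [6, 2]]
`print(b)` → prints [[9, 5, 91], [2, 1]]

Answer: [[9, 5, 91], [2, 1]]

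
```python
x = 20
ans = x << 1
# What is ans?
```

Trace:
`x = 20` → x = 20
`ans = x << 1` → ans = 40
So ans = 40

Answer: 40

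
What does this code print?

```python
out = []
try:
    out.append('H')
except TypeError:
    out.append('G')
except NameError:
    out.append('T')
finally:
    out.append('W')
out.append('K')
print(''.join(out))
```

Execution trace: 'H' (try body, no exception) → 'W' (finally) → 'K' (after the try/except). Output: HWK

Answer: HWK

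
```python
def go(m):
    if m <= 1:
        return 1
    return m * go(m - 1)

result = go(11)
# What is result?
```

go(11) = 11 * 10 * 9 * 8 * 7 * 6 * 5 * 4 * 3 * 2 * 1 = 39916800

Answer: 39916800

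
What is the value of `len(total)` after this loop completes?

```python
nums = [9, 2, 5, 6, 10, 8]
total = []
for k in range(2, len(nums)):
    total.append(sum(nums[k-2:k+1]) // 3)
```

Number of 3-element averages
`total` takes the values: [] → [5] → [5, 4] → [5, 4, 7] → [5, 4, 7, 8]
So `len(total)` = 4

Answer: 4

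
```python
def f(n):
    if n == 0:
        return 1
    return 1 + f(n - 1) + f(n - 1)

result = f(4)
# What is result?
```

f(n) = 1 + 2·f(n-1), f(0)=1. Closed form: (1+1)·2^4 - 1 = 31.

Answer: 31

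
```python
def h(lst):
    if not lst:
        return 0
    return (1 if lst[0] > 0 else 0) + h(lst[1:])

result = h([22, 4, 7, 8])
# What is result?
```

Count of positive elements in [22, 4, 7, 8] = 4

Answer: 4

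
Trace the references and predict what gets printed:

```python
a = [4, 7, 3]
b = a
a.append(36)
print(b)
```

Key concept: basic list aliasing.
Step by step:
`a = [4, 7, 3]` → a = [4, 7, 3]
`b = a` → b = [4, 7, 3] (same object as a)
`a.append(36)` → a = [4, 7, 3, 36] (same object as b); b = [4, 7, 3, 36] (same object as a)
`print(b)` → prints [4, 7, 3, 36]

Answer: [4, 7, 3, 36]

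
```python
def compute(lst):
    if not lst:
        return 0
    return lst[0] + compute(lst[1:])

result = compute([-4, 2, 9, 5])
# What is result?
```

(-4) + 2 + 9 + 5 + 0 = 12

Answer: 12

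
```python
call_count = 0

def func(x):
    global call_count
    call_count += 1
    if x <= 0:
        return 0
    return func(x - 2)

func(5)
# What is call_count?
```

Linear recursion stepping by 2: 4 calls from x=5 down to ≤0.

Answer: 4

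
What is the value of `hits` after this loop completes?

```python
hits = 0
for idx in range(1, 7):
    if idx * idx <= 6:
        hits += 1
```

Count numbers where idx² ≤ 6
`hits` takes the values: 0 → 1 → 2

Answer: 2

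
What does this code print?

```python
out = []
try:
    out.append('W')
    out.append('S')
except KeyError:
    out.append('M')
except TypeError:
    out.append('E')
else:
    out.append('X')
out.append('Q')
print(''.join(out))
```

Execution trace: 'W' (try body) → 'S' (try body, no exception) → 'X' (else) → 'Q' (after the try/except). Output: WSXQ

Answer: WSXQ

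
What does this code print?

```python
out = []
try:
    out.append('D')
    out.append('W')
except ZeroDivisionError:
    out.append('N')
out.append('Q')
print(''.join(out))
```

Execution trace: 'D' (try body) → 'W' (try body, no exception) → 'Q' (after the try/except). Output: DWQ

Answer: DWQ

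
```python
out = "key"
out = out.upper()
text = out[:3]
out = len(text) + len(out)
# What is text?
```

Trace:
`out = "key"` → out = 'key'
`out = out.upper()` → out = 'KEY'
`text = out[:3]` → text = 'KEY'
`out = len(text) + len(out)` → out = 6
So text = 'KEY'

Answer: 'KEY'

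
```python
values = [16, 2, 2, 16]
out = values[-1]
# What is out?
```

Trace:
`values = [16, 2, 2, 16]` → values = [16, 2, 2, 16]
`out = values[-1]` → out = 16
So out = 16

Answer: 16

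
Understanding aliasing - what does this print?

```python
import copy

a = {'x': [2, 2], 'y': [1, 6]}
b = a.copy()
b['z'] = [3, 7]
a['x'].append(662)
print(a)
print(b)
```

Key concept: shallow copy of dict with mutable values.
Step by step:
`a = {'x': [2, 2], 'y': [1, 6]}` → a = {'x': [2, 2], 'y': [1, 6]}
`b = a.copy()` → b = {'x': [2, 2], 'y': [1, 6]}
`b['z'] = [3, 7]` → b = {'x': [2, 2], 'y': [1, 6], 'z': [3, 7]}
`a['x'].append(662)` → a = {'x': [2, 2, 662], 'y': [1, 6]}; b = {'x': [2, 2, 662], 'y': [1, 6], 'z': [3, 7]}
`print(a)` → prints {'x': [2, 2, 662], 'y': [1, 6]}
`print(b)` → prints {'x': [2, 2, 662], 'y': [1, 6], 'z': [3, 7]}

Answer:
{'x': [2, 2, 662], 'y': [1, 6]}
{'x': [2, 2, 662], 'y': [1, 6], 'z': [3, 7]}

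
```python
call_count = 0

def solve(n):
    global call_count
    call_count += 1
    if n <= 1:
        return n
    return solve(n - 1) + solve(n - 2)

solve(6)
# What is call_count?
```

Calls(n) = 1 + Calls(n-1) + Calls(n-2); Calls(0)=Calls(1)=1. For n=6 this gives 25.

Answer: 25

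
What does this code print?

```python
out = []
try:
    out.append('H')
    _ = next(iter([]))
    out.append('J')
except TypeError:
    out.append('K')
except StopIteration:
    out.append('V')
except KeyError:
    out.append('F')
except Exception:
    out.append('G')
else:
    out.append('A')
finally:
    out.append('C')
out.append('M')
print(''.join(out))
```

Execution trace: 'H' (try body) → 'V' (except StopIteration) → 'C' (finally) → 'M' (after the try/except). Output: HVCM

Answer: HVCM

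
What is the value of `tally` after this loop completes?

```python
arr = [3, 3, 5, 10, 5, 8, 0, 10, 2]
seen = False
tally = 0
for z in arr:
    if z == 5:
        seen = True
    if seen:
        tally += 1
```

Count elements after first 5 in [3, 3, 5, 10, 5, 8, 0, 10, 2]
`tally` takes the values: 0 → 1 → 2 → 3 → 4 → 5 → 6 → 7

Answer: 7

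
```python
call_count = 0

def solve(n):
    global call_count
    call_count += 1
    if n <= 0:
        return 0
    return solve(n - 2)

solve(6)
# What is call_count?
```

Linear recursion stepping by 2: 4 calls from n=6 down to ≤0.

Answer: 4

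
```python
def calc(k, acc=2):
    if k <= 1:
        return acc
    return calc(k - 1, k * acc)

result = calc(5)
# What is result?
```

Accumulator trace (n, acc): (5, 2) -> (4, 10) -> (3, 40) -> (2, 120) -> (1, 240) -> return 240

Answer: 240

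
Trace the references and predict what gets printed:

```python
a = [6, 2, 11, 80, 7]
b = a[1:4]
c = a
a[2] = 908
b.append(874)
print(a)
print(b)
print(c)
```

Key concept: slice vs alias.
Step by step:
`a = [6, 2, 11, 80, 7]` → a = [6, 2, 11, 80, 7]
`b = a[1:4]` → b = [2, 11, 80]
`c = a` → c = [6, 2, 11, 80, 7] (same object as a)
`a[2] = 908` → a = [6, 2, 908, 80, 7] (same object as c); c = [6, 2, 908, 80, 7] (same object as a)
`b.append(874)` → b = [2, 11, 80, 874]
`print(a)` → prints [6, 2, 908, 80, 7]
`print(b)` → prints [2, 11, 80, 874]
`print(c)` → prints [6, 2, 908, 80, 7]

Answer:
[6, 2, 908, 80, 7]
[2, 11, 80, 874]
[6, 2, 908, 80, 7]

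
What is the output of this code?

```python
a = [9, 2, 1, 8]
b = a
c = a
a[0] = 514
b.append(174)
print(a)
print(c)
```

Key concept: multiple aliases.
Step by step:
`a = [9, 2, 1, 8]` → a = [9, 2, 1, 8]
`b = a` → b = [9, 2, 1, 8] (same object as a)
`c = a` → c = [9, 2, 1, 8] (same object as a, b)
`a[0] = 514` → a = [514, 2, 1, 8] (same object as b, c); b = [514, 2, 1, 8] (same object as a, c); c = [514, 2, 1, 8] (same object as a, b)
`b.append(174)` → a = [514, 2, 1, 8, 174] (same object as b, c); b = [514, 2, 1, 8, 174] (same object as a, c); c = [514, 2, 1, 8, 174] (same object as a, b)
`print(a)` → prints [514, 2, 1, 8, 174]
`print(c)` → prints [514, 2, 1, 8, 174]

Answer:
[514, 2, 1, 8, 174]
[514, 2, 1, 8, 174]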